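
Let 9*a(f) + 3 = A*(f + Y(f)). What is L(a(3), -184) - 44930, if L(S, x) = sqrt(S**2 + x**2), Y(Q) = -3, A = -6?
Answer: -44930 + sqrt(304705)/3 ≈ -44746.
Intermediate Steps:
a(f) = 5/3 - 2*f/3 (a(f) = -1/3 + (-6*(f - 3))/9 = -1/3 + (-6*(-3 + f))/9 = -1/3 + (18 - 6*f)/9 = -1/3 + (2 - 2*f/3) = 5/3 - 2*f/3)
L(a(3), -184) - 44930 = sqrt((5/3 - 2/3*3)**2 + (-184)**2) - 44930 = sqrt((5/3 - 2)**2 + 33856) - 44930 = sqrt((-1/3)**2 + 33856) - 44930 = sqrt(1/9 + 33856) - 44930 = sqrt(304705/9) - 44930 = sqrt(304705)/3 - 44930 = -44930 + sqrt(304705)/3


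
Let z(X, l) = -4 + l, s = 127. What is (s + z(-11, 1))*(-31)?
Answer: -3844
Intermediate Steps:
(s + z(-11, 1))*(-31) = (127 + (-4 + 1))*(-31) = (127 - 3)*(-31) = 124*(-31) = -3844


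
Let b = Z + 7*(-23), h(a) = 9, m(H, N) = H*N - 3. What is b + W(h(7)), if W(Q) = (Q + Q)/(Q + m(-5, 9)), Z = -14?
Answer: -2281/13 ≈ -175.46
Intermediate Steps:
m(H, N) = -3 + H*N
W(Q) = 2*Q/(-48 + Q) (W(Q) = (Q + Q)/(Q + (-3 - 5*9)) = (2*Q)/(Q + (-3 - 45)) = (2*Q)/(Q - 48) = (2*Q)/(-48 + Q) = 2*Q/(-48 + Q))
b = -175 (b = -14 + 7*(-23) = -14 - 161 = -175)
b + W(h(7)) = -175 + 2*9/(-48 + 9) = -175 + 2*9/(-39) = -175 + 2*9*(-1/39) = -175 - 6/13 = -2281/13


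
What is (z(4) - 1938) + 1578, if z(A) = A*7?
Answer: -332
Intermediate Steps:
z(A) = 7*A
(z(4) - 1938) + 1578 = (7*4 - 1938) + 1578 = (28 - 1938) + 1578 = -1910 + 1578 = -332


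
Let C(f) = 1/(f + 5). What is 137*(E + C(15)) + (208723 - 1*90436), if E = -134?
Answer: 1998717/20 ≈ 99936.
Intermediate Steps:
C(f) = 1/(5 + f)
137*(E + C(15)) + (208723 - 1*90436) = 137*(-134 + 1/(5 + 15)) + (208723 - 1*90436) = 137*(-134 + 1/20) + (208723 - 90436) = 137*(-134 + 1/20) + 118287 = 137*(-2679/20) + 118287 = -367023/20 + 118287 = 1998717/20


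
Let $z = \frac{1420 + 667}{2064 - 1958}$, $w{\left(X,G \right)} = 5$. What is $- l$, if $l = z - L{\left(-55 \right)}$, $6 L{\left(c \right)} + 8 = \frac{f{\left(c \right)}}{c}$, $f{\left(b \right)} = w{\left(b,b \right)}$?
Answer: $- \frac{36794}{1749} \approx -21.037$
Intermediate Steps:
$f{\left(b \right)} = 5$
$L{\left(c \right)} = - \frac{4}{3} + \frac{5}{6 c}$ ($L{\left(c \right)} = - \frac{4}{3} + \frac{5 \frac{1}{c}}{6} = - \frac{4}{3} + \frac{5}{6 c}$)
$z = \frac{2087}{106} \approx 19.689$
$l = \frac{36794}{1749}$ ($l = \frac{2087}{106} - \frac{5 - -440}{6 \left(-55\right)} = \frac{2087}{106} - \frac{1}{6} \left(- \frac{1}{55}\right) \left(5 + 440\right) = \frac{2087}{106} - \frac{1}{6} \left(- \frac{1}{55}\right) 445 = \frac{2087}{106} - - \frac{89}{66} = \frac{2087}{106} + \frac{89}{66} = \frac{36794}{1749} \approx 21.037$)
$- l = \left(-1\right) \frac{36794}{1749} = - \frac{36794}{1749}$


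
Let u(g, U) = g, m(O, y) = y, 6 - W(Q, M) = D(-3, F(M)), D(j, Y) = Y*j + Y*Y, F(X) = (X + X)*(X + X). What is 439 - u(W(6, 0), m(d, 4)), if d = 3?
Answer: 433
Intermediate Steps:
F(X) = 4*X² (F(X) = (2*X)*(2*X) = 4*X²)
D(j, Y) = Y² + Y*j (D(j, Y) = Y*j + Y² = Y² + Y*j)
W(Q, M) = 6 - 4*M²*(-3 + 4*M²) (W(Q, M) = 6 - 4*M²*(4*M² - 3) = 6 - 4*M²*(-3 + 4*M²))
439 - u(W(6, 0), m(d, 4)) = 439 - (6 - 16*0⁴ + 12*0²) = 439 - (6 - 16*0 + 12*0) = 439 - (6 + 0 + 0) = 439 - 1*6 = 439 - 6 = 433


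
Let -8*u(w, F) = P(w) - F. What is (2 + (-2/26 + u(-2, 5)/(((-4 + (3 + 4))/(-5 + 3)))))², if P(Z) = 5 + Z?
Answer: 18769/6084 ≈ 3.0850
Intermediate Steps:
u(w, F) = -5/8 - w/8 + F/8 (u(w, F) = -((5 + w) - F)/8 = -(5 + w - F)/8 = -5/8 - w/8 + F/8)
(2 + (-2/26 + u(-2, 5)/(((-4 + (3 + 4))/(-5 + 3)))))² = (2 + (-2/26 + (-5/8 - ⅛*(-2) + (⅛)*5)/(((-4 + (3 + 4))/(-5 + 3)))))² = (2 + (-2*1/26 + (-5/8 + ¼ + 5/8)/(((-4 + 7)/(-2)))))² = (2 + (-1/13 + 1/(4*((3*(-½))))))² = (2 + (-1/13 + 1/(4*(-3/2))))² = (2 + (-1/13 + (¼)*(-⅔)))² = (2 + (-1/13 - ⅙))² = (2 - 19/78)² = (137/78)² = 18769/6084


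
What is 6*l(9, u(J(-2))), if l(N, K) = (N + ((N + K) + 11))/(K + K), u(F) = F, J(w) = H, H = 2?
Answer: 93/2 ≈ 46.500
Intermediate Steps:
J(w) = 2
l(N, K) = (11 + K + 2*N)/(2*K) (l(N, K) = (N + ((K + N) + 11))/((2*K)) = (N + (11 + K + N))*(1/(2*K)) = (11 + K + 2*N)*(1/(2*K)) = (11 + K + 2*N)/(2*K))
6*l(9, u(J(-2))) = 6*((1/2)*(11 + 2 + 2*9)/2) = 6*((1/2)*(1/2)*(11 + 2 + 18)) = 6*((1/2)*(1/2)*31) = 6*(31/4) = 93/2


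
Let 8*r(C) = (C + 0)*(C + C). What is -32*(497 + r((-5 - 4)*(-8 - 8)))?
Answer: -181792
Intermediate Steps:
r(C) = C**2/4 (r(C) = ((C + 0)*(C + C))/8 = (C*(2*C))/8 = (2*C**2)/8 = C**2/4)
-32*(497 + r((-5 - 4)*(-8 - 8))) = -32*(497 + ((-5 - 4)*(-8 - 8))**2/4) = -32*(497 + (-9*(-16))**2/4) = -32*(497 + (1/4)*144**2) = -32*(497 + (1/4)*20736) = -32*(497 + 5184) = -32*5681 = -181792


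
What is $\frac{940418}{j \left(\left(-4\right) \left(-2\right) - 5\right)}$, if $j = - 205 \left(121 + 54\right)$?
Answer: $- \frac{940418}{107625} \approx -8.7379$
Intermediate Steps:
$j = -35875$ ($j = \left(-205\right) 175 = -35875$)
$\frac{940418}{j \left(\left(-4\right) \left(-2\right) - 5\right)} = \frac{940418}{\left(-35875\right) \left(\left(-4\right) \left(-2\right) - 5\right)} = \frac{940418}{\left(-35875\right) \left(8 - 5\right)} = \frac{940418}{\left(-35875\right) 3} = \frac{940418}{-107625} = 940418 \left(- \frac{1}{107625}\right) = - \frac{940418}{107625}$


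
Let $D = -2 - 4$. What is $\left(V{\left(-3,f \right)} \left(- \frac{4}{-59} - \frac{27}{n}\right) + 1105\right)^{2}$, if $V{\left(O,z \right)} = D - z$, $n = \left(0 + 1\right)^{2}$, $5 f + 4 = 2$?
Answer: $\frac{137245798089}{87025} \approx 1.5771 \cdot 10^{6}$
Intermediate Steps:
$f = - \frac{2}{5}$ ($f = - \frac{4}{5} + \frac{1}{5} \cdot 2 = - \frac{4}{5} + \frac{2}{5} = - \frac{2}{5} \approx -0.4$)
$n = 1$ ($n = 1^{2} = 1$)
$D = -6$
$V{\left(O,z \right)} = -6 - z$
$\left(V{\left(-3,f \right)} \left(- \frac{4}{-59} - \frac{27}{n}\right) + 1105\right)^{2} = \left(\left(-6 - - \frac{2}{5}\right) \left(- \frac{4}{-59} - \frac{27}{1}\right) + 1105\right)^{2} = \left(\left(-6 + \frac{2}{5}\right) \left(\left(-4\right) \left(- \frac{1}{59}\right) - 27\right) + 1105\right)^{2} = \left(- \frac{28 \left(\frac{4}{59} - 27\right)}{5} + 1105\right)^{2} = \left(\left(- \frac{28}{5}\right) \left(- \frac{1589}{59}\right) + 1105\right)^{2} = \left(\frac{44492}{295} + 1105\right)^{2} = \left(\frac{370467}{295}\right)^{2} = \frac{137245798089}{87025}$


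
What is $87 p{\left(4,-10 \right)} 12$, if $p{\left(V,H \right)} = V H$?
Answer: $-41760$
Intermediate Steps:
$p{\left(V,H \right)} = H V$
$87 p{\left(4,-10 \right)} 12 = 87 \left(\left(-10\right) 4\right) 12 = 87 \left(-40\right) 12 = \left(-3480\right) 12 = -41760$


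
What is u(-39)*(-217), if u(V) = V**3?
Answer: 12872223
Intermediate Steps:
u(-39)*(-217) = (-39)**3*(-217) = -59319*(-217) = 12872223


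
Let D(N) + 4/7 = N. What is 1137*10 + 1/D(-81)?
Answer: 6492263/571 ≈ 11370.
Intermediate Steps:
D(N) = -4/7 + N
1137*10 + 1/D(-81) = 1137*10 + 1/(-4/7 - 81) = 11370 + 1/(-571/7) = 11370 - 7/571 = 6492263/571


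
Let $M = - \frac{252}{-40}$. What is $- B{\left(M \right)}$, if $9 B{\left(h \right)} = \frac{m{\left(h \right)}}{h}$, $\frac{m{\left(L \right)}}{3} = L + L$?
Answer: $- \frac{2}{3} \approx -0.66667$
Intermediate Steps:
$m{\left(L \right)} = 6 L$ ($m{\left(L \right)} = 3 \left(L + L\right) = 3 \cdot 2 L = 6 L$)
$M = \frac{63}{10}$ ($M = \left(-252\right) \left(- \frac{1}{40}\right) = \frac{63}{10} \approx 6.3$)
$B{\left(h \right)} = \frac{2}{3}$ ($B{\left(h \right)} = \frac{6 h \frac{1}{h}}{9} = \frac{1}{9} \cdot 6 = \frac{2}{3}$)
$- B{\left(M \right)} = \left(-1\right) \frac{2}{3} = - \frac{2}{3}$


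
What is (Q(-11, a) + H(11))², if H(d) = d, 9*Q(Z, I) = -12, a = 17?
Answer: 841/9 ≈ 93.444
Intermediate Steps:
Q(Z, I) = -4/3 (Q(Z, I) = (⅑)*(-12) = -4/3)
(Q(-11, a) + H(11))² = (-4/3 + 11)² = (29/3)² = 841/9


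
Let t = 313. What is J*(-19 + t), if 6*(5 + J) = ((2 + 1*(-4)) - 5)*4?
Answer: -2842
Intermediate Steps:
J = -29/3 (J = -5 + (((2 + 1*(-4)) - 5)*4)/6 = -5 + (((2 - 4) - 5)*4)/6 = -5 + ((-2 - 5)*4)/6 = -5 + (-7*4)/6 = -5 + (1/6)*(-28) = -5 - 14/3 = -29/3 ≈ -9.6667)
J*(-19 + t) = -29*(-19 + 313)/3 = -29/3*294 = -2842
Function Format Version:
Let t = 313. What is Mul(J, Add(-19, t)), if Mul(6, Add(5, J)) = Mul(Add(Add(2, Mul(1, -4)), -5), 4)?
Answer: -2842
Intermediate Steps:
J = Rational(-29, 3) (J = Add(-5, Mul(Rational(1, 6), Mul(Add(Add(2, Mul(1, -4)), -5), 4))) = Add(-5, Mul(Rational(1, 6), Mul(Add(Add(2, -4), -5), 4))) = Add(-5, Mul(Rational(1, 6), Mul(Add(-2, -5), 4))) = Add(-5, Mul(Rational(1, 6), Mul(-7, 4))) = Add(-5, Mul(Rational(1, 6), -28)) = Add(-5, Rational(-14, 3)) = Rational(-29, 3) ≈ -9.6667)
Mul(J, Add(-19, t)) = Mul(Rational(-29, 3), Add(-19, 313)) = Mul(Rational(-29, 3), 294) = -2842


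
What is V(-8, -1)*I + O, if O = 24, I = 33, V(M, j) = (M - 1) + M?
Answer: -537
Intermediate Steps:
V(M, j) = -1 + 2*M (V(M, j) = (-1 + M) + M = -1 + 2*M)
V(-8, -1)*I + O = (-1 + 2*(-8))*33 + 24 = (-1 - 16)*33 + 24 = -17*33 + 24 = -561 + 24 = -537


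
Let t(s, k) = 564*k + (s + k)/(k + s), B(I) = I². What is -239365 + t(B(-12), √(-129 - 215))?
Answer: -239364 + 1128*I*√86 ≈ -2.3936e+5 + 10461.0*I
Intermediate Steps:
t(s, k) = 1 + 564*k (t(s, k) = 564*k + (k + s)/(k + s) = 564*k + 1 = 1 + 564*k)
-239365 + t(B(-12), √(-129 - 215)) = -239365 + (1 + 564*√(-129 - 215)) = -239365 + (1 + 564*√(-344)) = -239365 + (1 + 564*(2*I*√86)) = -239365 + (1 + 1128*I*√86) = -239364 + 1128*I*√86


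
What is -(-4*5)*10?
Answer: 200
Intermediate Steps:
-(-4*5)*10 = -(-20)*10 = -1*(-200) = 200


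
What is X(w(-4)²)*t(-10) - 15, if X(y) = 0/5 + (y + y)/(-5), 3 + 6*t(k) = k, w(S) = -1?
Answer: -212/15 ≈ -14.133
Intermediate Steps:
t(k) = -½ + k/6
X(y) = -2*y/5 (X(y) = 0*(⅕) + (2*y)*(-⅕) = 0 - 2*y/5 = -2*y/5)
X(w(-4)²)*t(-10) - 15 = (-⅖*(-1)²)*(-½ + (⅙)*(-10)) - 15 = (-⅖*1)*(-½ - 5/3) - 15 = -⅖*(-13/6) - 15 = 13/15 - 15 = -212/15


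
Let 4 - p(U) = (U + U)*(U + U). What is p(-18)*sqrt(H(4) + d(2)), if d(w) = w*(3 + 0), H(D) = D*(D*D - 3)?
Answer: -1292*sqrt(58) ≈ -9839.6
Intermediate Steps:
H(D) = D*(-3 + D**2) (H(D) = D*(D**2 - 3) = D*(-3 + D**2))
d(w) = 3*w (d(w) = w*3 = 3*w)
p(U) = 4 - 4*U**2 (p(U) = 4 - (U + U)*(U + U) = 4 - 2*U*2*U = 4 - 4*U**2)
p(-18)*sqrt(H(4) + d(2)) = (4 - 4*(-18)**2)*sqrt(4*(-3 + 4**2) + 3*2) = (4 - 4*324)*sqrt(4*(-3 + 16) + 6) = (4 - 1296)*sqrt(4*13 + 6) = -1292*sqrt(52 + 6) = -1292*sqrt(58)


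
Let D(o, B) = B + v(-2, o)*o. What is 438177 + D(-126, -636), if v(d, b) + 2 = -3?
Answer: 438171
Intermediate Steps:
v(d, b) = -5 (v(d, b) = -2 - 3 = -5)
D(o, B) = B - 5*o
438177 + D(-126, -636) = 438177 + (-636 - 5*(-126)) = 438177 + (-636 + 630) = 438177 - 6 = 438171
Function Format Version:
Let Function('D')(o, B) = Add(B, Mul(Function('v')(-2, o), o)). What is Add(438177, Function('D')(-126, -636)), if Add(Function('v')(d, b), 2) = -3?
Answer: 438171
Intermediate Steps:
Function('v')(d, b) = -5 (Function('v')(d, b) = Add(-2, -3) = -5)
Function('D')(o, B) = Add(B, Mul(-5, o))
Add(438177, Function('D')(-126, -636)) = Add(438177, Add(-636, Mul(-5, -126))) = Add(438177, Add(-636, 630)) = Add(438177, -6) = 438171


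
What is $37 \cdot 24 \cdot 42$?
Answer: $37296$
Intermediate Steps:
$37 \cdot 24 \cdot 42 = 888 \cdot 42 = 37296$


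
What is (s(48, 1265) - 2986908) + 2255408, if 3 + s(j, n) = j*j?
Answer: -729199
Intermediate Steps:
s(j, n) = -3 + j**2 (s(j, n) = -3 + j*j = -3 + j**2)
(s(48, 1265) - 2986908) + 2255408 = ((-3 + 48**2) - 2986908) + 2255408 = ((-3 + 2304) - 2986908) + 2255408 = (2301 - 2986908) + 2255408 = -2984607 + 2255408 = -729199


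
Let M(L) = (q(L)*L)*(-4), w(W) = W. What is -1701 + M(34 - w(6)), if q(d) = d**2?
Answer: -89509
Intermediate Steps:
M(L) = -4*L**3 (M(L) = (L**2*L)*(-4) = L**3*(-4) = -4*L**3)
-1701 + M(34 - w(6)) = -1701 - 4*(34 - 1*6)**3 = -1701 - 4*(34 - 6)**3 = -1701 - 4*28**3 = -1701 - 4*21952 = -1701 - 87808 = -89509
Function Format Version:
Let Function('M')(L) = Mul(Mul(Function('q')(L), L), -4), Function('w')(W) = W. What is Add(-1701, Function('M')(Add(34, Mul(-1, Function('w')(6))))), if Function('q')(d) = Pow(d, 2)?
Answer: -89509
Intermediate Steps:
Function('M')(L) = Mul(-4, Pow(L, 3)) (Function('M')(L) = Mul(Mul(Pow(L, 2), L), -4) = Mul(Pow(L, 3), -4) = Mul(-4, Pow(L, 3)))
Add(-1701, Function('M')(Add(34, Mul(-1, Function('w')(6))))) = Add(-1701, Mul(-4, Pow(Add(34, Mul(-1, 6)), 3))) = Add(-1701, Mul(-4, Pow(Add(34, -6), 3))) = Add(-1701, Mul(-4, Pow(28, 3))) = Add(-1701, Mul(-4, 21952)) = Add(-1701, -87808) = -89509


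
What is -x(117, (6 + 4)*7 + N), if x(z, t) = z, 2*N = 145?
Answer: -117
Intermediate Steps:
N = 145/2 (N = (1/2)*145 = 145/2 ≈ 72.500)
-x(117, (6 + 4)*7 + N) = -1*117 = -117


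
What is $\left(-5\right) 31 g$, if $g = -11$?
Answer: $1705$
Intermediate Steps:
$\left(-5\right) 31 g = \left(-5\right) 31 \left(-11\right) = \left(-155\right) \left(-11\right) = 1705$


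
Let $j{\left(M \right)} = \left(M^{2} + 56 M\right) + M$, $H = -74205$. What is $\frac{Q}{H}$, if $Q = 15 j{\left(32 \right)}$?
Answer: $- \frac{2848}{4947} \approx -0.5757$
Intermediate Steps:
$j{\left(M \right)} = M^{2} + 57 M$
$Q = 42720$ ($Q = 15 \cdot 32 \left(57 + 32\right) = 15 \cdot 32 \cdot 89 = 15 \cdot 2848 = 42720$)
$\frac{Q}{H} = \frac{42720}{-74205} = 42720 \left(- \frac{1}{74205}\right) = - \frac{2848}{4947}$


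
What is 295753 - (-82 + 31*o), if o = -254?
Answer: 303709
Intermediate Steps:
295753 - (-82 + 31*o) = 295753 - (-82 + 31*(-254)) = 295753 - (-82 - 7874) = 295753 - 1*(-7956) = 295753 + 7956 = 303709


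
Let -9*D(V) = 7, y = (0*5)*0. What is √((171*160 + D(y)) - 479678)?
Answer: I*√4070869/3 ≈ 672.55*I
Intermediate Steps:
y = 0 (y = 0*0 = 0)
D(V) = -7/9 (D(V) = -⅑*7 = -7/9)
√((171*160 + D(y)) - 479678) = √((171*160 - 7/9) - 479678) = √((27360 - 7/9) - 479678) = √(246233/9 - 479678) = √(-4070869/9) = I*√4070869/3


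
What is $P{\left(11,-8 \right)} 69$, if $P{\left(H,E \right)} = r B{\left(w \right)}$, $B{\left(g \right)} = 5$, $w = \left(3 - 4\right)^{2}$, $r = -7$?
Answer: $-2415$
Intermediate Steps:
$w = 1$ ($w = \left(-1\right)^{2} = 1$)
$P{\left(H,E \right)} = -35$ ($P{\left(H,E \right)} = \left(-7\right) 5 = -35$)
$P{\left(11,-8 \right)} 69 = \left(-35\right) 69 = -2415$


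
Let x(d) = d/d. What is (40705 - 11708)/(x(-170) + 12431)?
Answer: 28997/12432 ≈ 2.3324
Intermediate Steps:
x(d) = 1
(40705 - 11708)/(x(-170) + 12431) = (40705 - 11708)/(1 + 12431) = 28997/12432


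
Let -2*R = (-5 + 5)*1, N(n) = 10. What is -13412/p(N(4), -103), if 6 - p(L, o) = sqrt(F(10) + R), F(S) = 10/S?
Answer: -13412/5 ≈ -2682.4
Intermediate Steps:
R = 0 (R = -(-5 + 5)/2 = -0 = -1/2*0 = 0)
p(L, o) = 5 (p(L, o) = 6 - sqrt(10/10 + 0) = 6 - sqrt(10*(1/10) + 0) = 6 - sqrt(1 + 0) = 6 - sqrt(1) = 6 - 1*1 = 6 - 1 = 5)
-13412/p(N(4), -103) = -13412/5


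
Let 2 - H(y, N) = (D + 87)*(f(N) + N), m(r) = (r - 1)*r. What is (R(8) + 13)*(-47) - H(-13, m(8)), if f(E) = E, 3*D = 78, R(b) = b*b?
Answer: 9035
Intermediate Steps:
R(b) = b²
D = 26 (D = (⅓)*78 = 26)
m(r) = r*(-1 + r) (m(r) = (-1 + r)*r = r*(-1 + r))
H(y, N) = 2 - 226*N (H(y, N) = 2 - (26 + 87)*(N + N) = 2 - 113*2*N = 2 - 226*N)
(R(8) + 13)*(-47) - H(-13, m(8)) = (8² + 13)*(-47) - (2 - 1808*(-1 + 8)) = (64 + 13)*(-47) - (2 - 1808*7) = 77*(-47) - (2 - 226*56) = -3619 - (2 - 12656) = -3619 - 1*(-12654) = -3619 + 12654 = 9035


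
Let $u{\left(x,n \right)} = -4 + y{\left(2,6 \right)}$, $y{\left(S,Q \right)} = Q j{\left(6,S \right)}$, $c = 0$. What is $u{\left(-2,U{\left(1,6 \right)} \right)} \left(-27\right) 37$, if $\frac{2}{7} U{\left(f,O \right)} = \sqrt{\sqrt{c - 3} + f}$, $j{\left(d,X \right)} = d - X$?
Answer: $-19980$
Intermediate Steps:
$y{\left(S,Q \right)} = Q \left(6 - S\right)$
$U{\left(f,O \right)} = \frac{7 \sqrt{f + i \sqrt{3}}}{2}$ ($U{\left(f,O \right)} = \frac{7 \sqrt{\sqrt{0 - 3} + f}}{2} = \frac{7 \sqrt{\sqrt{-3} + f}}{2} = \frac{7 \sqrt{i \sqrt{3} + f}}{2} = \frac{7 \sqrt{f + i \sqrt{3}}}{2}$)
$u{\left(x,n \right)} = 20$ ($u{\left(x,n \right)} = -4 + 6 \left(6 - 2\right) = -4 + 6 \cdot 4 = -4 + 24 = 20$)
$u{\left(-2,U{\left(1,6 \right)} \right)} \left(-27\right) 37 = 20 \left(-27\right) 37 = \left(-540\right) 37 = -19980$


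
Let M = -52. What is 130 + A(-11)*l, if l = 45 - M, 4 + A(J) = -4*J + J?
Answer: 2943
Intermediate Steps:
A(J) = -4 - 3*J (A(J) = -4 + (-4*J + J) = -4 - 3*J)
l = 97 (l = 45 - 1*(-52) = 45 + 52 = 97)
130 + A(-11)*l = 130 + (-4 - 3*(-11))*97 = 130 + (-4 + 33)*97 = 130 + 29*97 = 130 + 2813 = 2943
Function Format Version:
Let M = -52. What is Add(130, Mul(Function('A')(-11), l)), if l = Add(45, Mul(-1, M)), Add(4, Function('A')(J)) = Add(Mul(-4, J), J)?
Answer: 2943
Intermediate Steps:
Function('A')(J) = Add(-4, Mul(-3, J)) (Function('A')(J) = Add(-4, Add(Mul(-4, J), J)) = Add(-4, Mul(-3, J)))
l = 97 (l = Add(45, Mul(-1, -52)) = Add(45, 52) = 97)
Add(130, Mul(Function('A')(-11), l)) = Add(130, Mul(Add(-4, Mul(-3, -11)), 97)) = Add(130, Mul(Add(-4, 33), 97)) = Add(130, Mul(29, 97)) = Add(130, 2813) = 2943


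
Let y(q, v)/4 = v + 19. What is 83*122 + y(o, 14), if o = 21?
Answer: 10258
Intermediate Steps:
y(q, v) = 76 + 4*v (y(q, v) = 4*(v + 19) = 4*(19 + v) = 76 + 4*v)
83*122 + y(o, 14) = 83*122 + (76 + 4*14) = 10126 + (76 + 56) = 10126 + 132 = 10258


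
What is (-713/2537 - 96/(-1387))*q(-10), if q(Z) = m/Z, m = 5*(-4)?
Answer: -1490758/3518819 ≈ -0.42365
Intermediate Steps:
m = -20
q(Z) = -20/Z
(-713/2537 - 96/(-1387))*q(-10) = (-713/2537 - 96/(-1387))*(-20/(-10)) = (-713*1/2537 - 96*(-1/1387))*(-20*(-⅒)) = (-713/2537 + 96/1387)*2 = -745379/3518819*2 = -1490758/3518819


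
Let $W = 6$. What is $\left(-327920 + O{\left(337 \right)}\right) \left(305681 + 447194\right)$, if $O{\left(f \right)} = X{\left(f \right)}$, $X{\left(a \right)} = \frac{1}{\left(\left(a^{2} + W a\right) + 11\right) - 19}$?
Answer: $- \frac{28535451204157125}{115583} \approx -2.4688 \cdot 10^{11}$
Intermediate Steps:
$X{\left(a \right)} = \frac{1}{-8 + a^{2} + 6 a}$ ($X{\left(a \right)} = \frac{1}{\left(\left(a^{2} + 6 a\right) + 11\right) - 19} = \frac{1}{\left(11 + a^{2} + 6 a\right) - 19} = \frac{1}{-8 + a^{2} + 6 a}$)
$O{\left(f \right)} = \frac{1}{-8 + f^{2} + 6 f}$
$\left(-327920 + O{\left(337 \right)}\right) \left(305681 + 447194\right) = \left(-327920 + \frac{1}{-8 + 337^{2} + 6 \cdot 337}\right) \left(305681 + 447194\right) = \left(-327920 + \frac{1}{-8 + 113569 + 2022}\right) 752875 = \left(-327920 + \frac{1}{115583}\right) 752875 = \left(- \frac{37901977359}{115583}\right) 752875 = - \frac{28535451204157125}{115583}$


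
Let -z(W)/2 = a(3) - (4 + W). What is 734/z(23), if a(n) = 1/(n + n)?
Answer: 2202/161 ≈ 13.677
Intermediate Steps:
a(n) = 1/(2*n)
z(W) = 23/3 + 2*W (z(W) = -2*((1/2)/3 - (4 + W)) = -2*((1/2)*(1/3) + (-4 - W)) = -2*(1/6 + (-4 - W)) = -2*(-23/6 - W) = 23/3 + 2*W)
734/z(23) = 734/(23/3 + 2*23) = 734/(23/3 + 46) = 734/(161/3) = 734*(3/161) = 2202/161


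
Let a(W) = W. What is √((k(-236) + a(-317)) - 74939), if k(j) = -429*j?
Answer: 2*√6497 ≈ 161.21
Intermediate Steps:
√((k(-236) + a(-317)) - 74939) = √((-429*(-236) - 317) - 74939) = √((101244 - 317) - 74939) = √(100927 - 74939) = √25988 = 2*√6497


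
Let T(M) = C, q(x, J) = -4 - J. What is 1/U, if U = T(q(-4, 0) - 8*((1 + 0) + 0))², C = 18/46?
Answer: 529/81 ≈ 6.5309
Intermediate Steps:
C = 9/23 (C = 18*(1/46) = 9/23 ≈ 0.39130)
T(M) = 9/23
U = 81/529 (U = (9/23)² = 81/529 ≈ 0.15312)
1/U = 1/(81/529) = 529/81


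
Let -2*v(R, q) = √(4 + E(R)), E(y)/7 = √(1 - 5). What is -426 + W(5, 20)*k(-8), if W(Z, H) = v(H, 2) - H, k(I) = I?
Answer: -266 + 4*√(4 + 14*I) ≈ -253.81 + 9.1914*I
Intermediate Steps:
E(y) = 14*I (E(y) = 7*√(1 - 5) = 7*√(-4) = 7*(2*I) = 14*I)
v(R, q) = -√(4 + 14*I)/2
W(Z, H) = -H - √(4 + 14*I)/2 (W(Z, H) = -√(4 + 14*I)/2 - H = -H - √(4 + 14*I)/2)
-426 + W(5, 20)*k(-8) = -426 + (-1*20 - √(4 + 14*I)/2)*(-8) = -426 + (-20 - √(4 + 14*I)/2)*(-8) = -426 + (160 + 4*√(4 + 14*I)) = -266 + 4*√(4 + 14*I)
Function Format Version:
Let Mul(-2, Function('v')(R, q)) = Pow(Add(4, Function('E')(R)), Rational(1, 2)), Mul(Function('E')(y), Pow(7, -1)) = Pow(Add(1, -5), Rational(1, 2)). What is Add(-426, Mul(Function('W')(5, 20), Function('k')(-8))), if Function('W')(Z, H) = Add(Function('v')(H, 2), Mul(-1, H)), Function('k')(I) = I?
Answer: Add(-266, Mul(4, Pow(Add(4, Mul(14, I)), Rational(1, 2)))) ≈ Add(-253.81, Mul(9.1914, I))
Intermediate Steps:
Function('E')(y) = Mul(14, I) (Function('E')(y) = Mul(7, Pow(Add(1, -5), Rational(1, 2))) = Mul(7, Pow(-4, Rational(1, 2))) = Mul(7, Mul(2, I)) = Mul(14, I))
Function('v')(R, q) = Mul(Rational(-1, 2), Pow(Add(4, Mul(14, I)), Rational(1, 2)))
Function('W')(Z, H) = Add(Mul(-1, H), Mul(Rational(-1, 2), Pow(Add(4, Mul(14, I)), Rational(1, 2)))) (Function('W')(Z, H) = Add(Mul(Rational(-1, 2), Pow(Add(4, Mul(14, I)), Rational(1, 2))), Mul(-1, H)) = Add(Mul(-1, H), Mul(Rational(-1, 2), Pow(Add(4, Mul(14, I)), Rational(1, 2)))))
Add(-426, Mul(Function('W')(5, 20), Function('k')(-8))) = Add(-426, Mul(Add(Mul(-1, 20), Mul(Rational(-1, 2), Pow(Add(4, Mul(14, I)), Rational(1, 2)))), -8)) = Add(-426, Mul(Add(-20, Mul(Rational(-1, 2), Pow(Add(4, Mul(14, I)), Rational(1, 2)))), -8)) = Add(-426, Add(160, Mul(4, Pow(Add(4, Mul(14, I)), Rational(1, 2))))) = Add(-266, Mul(4, Pow(Add(4, Mul(14, I)), Rational(1, 2))))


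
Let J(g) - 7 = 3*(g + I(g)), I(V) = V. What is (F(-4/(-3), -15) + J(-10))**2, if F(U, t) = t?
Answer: 4624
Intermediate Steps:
J(g) = 7 + 6*g (J(g) = 7 + 3*(g + g) = 7 + 3*(2*g) = 7 + 6*g)
(F(-4/(-3), -15) + J(-10))**2 = (-15 + (7 + 6*(-10)))**2 = (-15 + (7 - 60))**2 = (-15 - 53)**2 = (-68)**2 = 4624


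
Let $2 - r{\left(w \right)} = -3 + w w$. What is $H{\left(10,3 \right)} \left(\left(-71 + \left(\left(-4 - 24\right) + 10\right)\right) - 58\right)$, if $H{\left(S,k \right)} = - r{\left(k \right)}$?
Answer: $-588$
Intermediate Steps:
$r{\left(w \right)} = 5 - w^{2}$ ($r{\left(w \right)} = 2 - \left(-3 + w w\right) = 2 - \left(-3 + w^{2}\right) = 5 - w^{2}$)
$H{\left(S,k \right)} = -5 + k^{2}$ ($H{\left(S,k \right)} = - (5 - k^{2}) = -5 + k^{2}$)
$H{\left(10,3 \right)} \left(\left(-71 + \left(\left(-4 - 24\right) + 10\right)\right) - 58\right) = \left(-5 + 3^{2}\right) \left(\left(-71 + \left(\left(-4 - 24\right) + 10\right)\right) - 58\right) = \left(-5 + 9\right) \left(\left(-71 + \left(-28 + 10\right)\right) - 58\right) = 4 \left(\left(-71 - 18\right) - 58\right) = 4 \left(-89 - 58\right) = 4 \left(-147\right) = -588$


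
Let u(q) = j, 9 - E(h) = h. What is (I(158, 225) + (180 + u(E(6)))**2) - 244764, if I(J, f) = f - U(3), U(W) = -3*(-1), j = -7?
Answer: -214613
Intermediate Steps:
E(h) = 9 - h
U(W) = 3
u(q) = -7
I(J, f) = -3 + f (I(J, f) = f - 1*3 = f - 3 = -3 + f)
(I(158, 225) + (180 + u(E(6)))**2) - 244764 = ((-3 + 225) + (180 - 7)**2) - 244764 = (222 + 173**2) - 244764 = (222 + 29929) - 244764 = 30151 - 244764 = -214613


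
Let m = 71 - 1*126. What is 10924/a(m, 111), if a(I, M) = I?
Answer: -10924/55 ≈ -198.62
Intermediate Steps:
m = -55 (m = 71 - 126 = -55)
10924/a(m, 111) = 10924/(-55) = 10924*(-1/55) = -10924/55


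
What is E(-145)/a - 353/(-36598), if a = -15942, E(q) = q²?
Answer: -190961356/145861329 ≈ -1.3092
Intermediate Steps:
E(-145)/a - 353/(-36598) = (-145)²/(-15942) - 353/(-36598) = 21025*(-1/15942) - 353*(-1/36598) = -21025/15942 + 353/36598 = -190961356/145861329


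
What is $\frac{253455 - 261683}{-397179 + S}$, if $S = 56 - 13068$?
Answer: $\frac{8228}{410191} \approx 0.020059$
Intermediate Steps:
$S = -13012$ ($S = 56 - 13068 = -13012$)
$\frac{253455 - 261683}{-397179 + S} = \frac{253455 - 261683}{-397179 - 13012} = - \frac{8228}{-410191} = \left(-8228\right) \left(- \frac{1}{410191}\right) = \frac{8228}{410191}$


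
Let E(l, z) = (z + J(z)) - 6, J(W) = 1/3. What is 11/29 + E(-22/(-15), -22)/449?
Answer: 12410/39063 ≈ 0.31769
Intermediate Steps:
J(W) = ⅓
E(l, z) = -17/3 + z (E(l, z) = (z + ⅓) - 6 = (⅓ + z) - 6 = -17/3 + z)
11/29 + E(-22/(-15), -22)/449 = 11/29 + (-17/3 - 22)/449 = 11*(1/29) - 83/3*1/449 = 11/29 - 83/1347 = 12410/39063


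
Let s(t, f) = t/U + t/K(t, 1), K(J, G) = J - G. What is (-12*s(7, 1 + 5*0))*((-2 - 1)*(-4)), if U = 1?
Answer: -1176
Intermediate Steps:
s(t, f) = t + t/(-1 + t) (s(t, f) = t/1 + t/(t - 1*1) = t*1 + t/(t - 1) = t + t/(-1 + t))
(-12*s(7, 1 + 5*0))*((-2 - 1)*(-4)) = (-12*7²/(-1 + 7))*((-2 - 1)*(-4)) = (-588/6)*(-3*(-4)) = -588/6*12 = -12*49/6*12 = -98*12 = -1176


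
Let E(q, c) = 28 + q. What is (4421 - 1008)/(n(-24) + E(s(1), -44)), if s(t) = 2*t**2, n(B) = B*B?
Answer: 3413/606 ≈ 5.6320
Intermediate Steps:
n(B) = B**2
(4421 - 1008)/(n(-24) + E(s(1), -44)) = (4421 - 1008)/((-24)**2 + (28 + 2*1**2)) = 3413/(576 + (28 + 2*1)) = 3413/(576 + (28 + 2)) = 3413/(576 + 30) = 3413/606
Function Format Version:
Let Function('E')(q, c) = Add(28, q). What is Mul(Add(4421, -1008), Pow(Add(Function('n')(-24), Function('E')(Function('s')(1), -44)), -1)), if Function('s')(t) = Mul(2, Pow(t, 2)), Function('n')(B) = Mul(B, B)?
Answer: Rational(3413, 606) ≈ 5.6320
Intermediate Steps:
Function('n')(B) = Pow(B, 2)
Mul(Add(4421, -1008), Pow(Add(Function('n')(-24), Function('E')(Function('s')(1), -44)), -1)) = Mul(Add(4421, -1008), Pow(Add(Pow(-24, 2), Add(28, Mul(2, Pow(1, 2)))), -1)) = Mul(3413, Pow(Add(576, Add(28, Mul(2, 1))), -1)) = Mul(3413, Pow(Add(576, Add(28, 2)), -1)) = Mul(3413, Pow(Add(576, 30), -1)) = Mul(3413, Pow(606, -1)) = Mul(3413, Rational(1, 606)) = Rational(3413, 606)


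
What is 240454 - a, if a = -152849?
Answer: 393303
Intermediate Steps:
240454 - a = 240454 - 1*(-152849) = 240454 + 152849 = 393303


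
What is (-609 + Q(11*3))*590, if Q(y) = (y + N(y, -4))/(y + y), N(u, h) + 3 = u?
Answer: -3946215/11 ≈ -3.5875e+5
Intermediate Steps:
N(u, h) = -3 + u
Q(y) = (-3 + 2*y)/(2*y) (Q(y) = (y + (-3 + y))/(y + y) = (-3 + 2*y)/((2*y)) = (-3 + 2*y)*(1/(2*y)) = (-3 + 2*y)/(2*y))
(-609 + Q(11*3))*590 = (-609 + (-3/2 + 11*3)/((11*3)))*590 = (-609 + (-3/2 + 33)/33)*590 = (-609 + (1/33)*(63/2))*590 = (-609 + 21/22)*590 = -13377/22*590 = -3946215/11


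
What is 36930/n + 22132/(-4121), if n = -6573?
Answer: -99220722/9029111 ≈ -10.989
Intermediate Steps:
36930/n + 22132/(-4121) = 36930/(-6573) + 22132/(-4121) = 36930*(-1/6573) + 22132*(-1/4121) = -12310/2191 - 22132/4121 = -99220722/9029111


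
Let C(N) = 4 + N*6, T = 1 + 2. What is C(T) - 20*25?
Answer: -478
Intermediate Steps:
T = 3
C(N) = 4 + 6*N
C(T) - 20*25 = (4 + 6*3) - 20*25 = (4 + 18) - 500 = 22 - 500 = -478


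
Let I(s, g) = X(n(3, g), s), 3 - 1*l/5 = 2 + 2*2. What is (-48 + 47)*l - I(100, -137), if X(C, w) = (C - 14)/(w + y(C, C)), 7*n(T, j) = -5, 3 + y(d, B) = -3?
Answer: 9973/658 ≈ 15.157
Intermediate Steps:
l = -15 (l = 15 - 5*(2 + 2*2) = 15 - 5*(2 + 4) = 15 - 5*6 = 15 - 30 = -15)
y(d, B) = -6 (y(d, B) = -3 - 3 = -6)
n(T, j) = -5/7 (n(T, j) = (⅐)*(-5) = -5/7)
X(C, w) = (-14 + C)/(-6 + w) (X(C, w) = (C - 14)/(w - 6) = (-14 + C)/(-6 + w))
I(s, g) = -103/(7*(-6 + s)) (I(s, g) = (-14 - 5/7)/(-6 + s) = -103/7/(-6 + s) = -103/(7*(-6 + s)))
(-48 + 47)*l - I(100, -137) = (-48 + 47)*(-15) - (-103)/(-42 + 7*100) = -1*(-15) - (-103)/(-42 + 700) = 15 - (-103)/658 = 15 - 1*(-103/658) = 15 + 103/658 = 9973/658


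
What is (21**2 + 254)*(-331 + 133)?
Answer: -137610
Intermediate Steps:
(21**2 + 254)*(-331 + 133) = (441 + 254)*(-198) = 695*(-198) = -137610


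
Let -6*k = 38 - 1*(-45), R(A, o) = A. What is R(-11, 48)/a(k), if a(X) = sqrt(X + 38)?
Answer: -11*sqrt(870)/145 ≈ -2.2376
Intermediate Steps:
k = -83/6 (k = -(38 - 1*(-45))/6 = -(38 + 45)/6 = -1/6*83 = -83/6 ≈ -13.833)
a(X) = sqrt(38 + X)
R(-11, 48)/a(k) = -11/sqrt(38 - 83/6) = -11*sqrt(870)/145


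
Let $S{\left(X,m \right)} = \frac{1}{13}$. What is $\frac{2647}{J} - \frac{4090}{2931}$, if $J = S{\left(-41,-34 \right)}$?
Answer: $\frac{100854551}{2931} \approx 34410.0$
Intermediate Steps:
$S{\left(X,m \right)} = \frac{1}{13}$
$J = \frac{1}{13} \approx 0.076923$
$\frac{2647}{J} - \frac{4090}{2931} = 2647 \frac{1}{\frac{1}{13}} - \frac{4090}{2931} = 2647 \cdot 13 - \frac{4090}{2931} = 34411 - \frac{4090}{2931} = \frac{100854551}{2931}$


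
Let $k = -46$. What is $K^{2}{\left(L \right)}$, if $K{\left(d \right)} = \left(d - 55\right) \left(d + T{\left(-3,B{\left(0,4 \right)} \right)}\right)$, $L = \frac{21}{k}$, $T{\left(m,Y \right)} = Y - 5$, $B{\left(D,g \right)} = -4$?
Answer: $\frac{1231400799225}{4477456} \approx 2.7502 \cdot 10^{5}$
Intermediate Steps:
$T{\left(m,Y \right)} = -5 + Y$
$L = - \frac{21}{46}$ ($L = \frac{21}{-46} = 21 \left(- \frac{1}{46}\right) = - \frac{21}{46} \approx -0.45652$)
$K{\left(d \right)} = \left(-55 + d\right) \left(-9 + d\right)$ ($K{\left(d \right)} = \left(d - 55\right) \left(d - 9\right) = \left(-55 + d\right) \left(d - 9\right) = \left(-55 + d\right) \left(-9 + d\right)$)
$K^{2}{\left(L \right)} = \left(495 + \left(- \frac{21}{46}\right)^{2} - - \frac{672}{23}\right)^{2} = \left(495 + \frac{441}{2116} + \frac{672}{23}\right)^{2} = \left(\frac{1109685}{2116}\right)^{2} = \frac{1231400799225}{4477456}$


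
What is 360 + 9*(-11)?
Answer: 261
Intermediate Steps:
360 + 9*(-11) = 360 - 99 = 261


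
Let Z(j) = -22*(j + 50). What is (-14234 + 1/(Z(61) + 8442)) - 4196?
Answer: -110579999/6000 ≈ -18430.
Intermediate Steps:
Z(j) = -1100 - 22*j (Z(j) = -22*(50 + j) = -1100 - 22*j)
(-14234 + 1/(Z(61) + 8442)) - 4196 = (-14234 + 1/((-1100 - 22*61) + 8442)) - 4196 = (-14234 + 1/((-1100 - 1342) + 8442)) - 4196 = (-14234 + 1/(-2442 + 8442)) - 4196 = (-14234 + 1/6000) - 4196 = -85403999/6000 - 4196 = -110579999/6000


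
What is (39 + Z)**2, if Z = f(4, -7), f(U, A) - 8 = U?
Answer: 2601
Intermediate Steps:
f(U, A) = 8 + U
Z = 12 (Z = 8 + 4 = 12)
(39 + Z)**2 = (39 + 12)**2 = 51**2 = 2601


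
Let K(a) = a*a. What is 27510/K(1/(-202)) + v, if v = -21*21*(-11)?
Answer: 1122522891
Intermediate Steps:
K(a) = a**2
v = 4851 (v = -441*(-11) = 4851)
27510/K(1/(-202)) + v = 27510/((1/(-202))**2) + 4851 = 27510/((-1/202)**2) + 4851 = 27510/(1/40804) + 4851 = 27510*40804 + 4851 = 1122518040 + 4851 = 1122522891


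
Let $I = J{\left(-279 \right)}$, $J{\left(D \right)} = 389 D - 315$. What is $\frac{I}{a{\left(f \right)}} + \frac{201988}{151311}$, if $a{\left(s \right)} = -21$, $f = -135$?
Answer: $\frac{5491279618}{1059177} \approx 5184.5$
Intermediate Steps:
$J{\left(D \right)} = -315 + 389 D$
$I = -108846$ ($I = -315 + 389 \left(-279\right) = -315 - 108531 = -108846$)
$\frac{I}{a{\left(f \right)}} + \frac{201988}{151311} = - \frac{108846}{-21} + \frac{201988}{151311} = \left(-108846\right) \left(- \frac{1}{21}\right) + 201988 \cdot \frac{1}{151311} = \frac{36282}{7} + \frac{201988}{151311} = \frac{5491279618}{1059177}$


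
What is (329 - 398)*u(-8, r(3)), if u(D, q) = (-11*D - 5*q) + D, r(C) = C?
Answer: -4485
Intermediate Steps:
u(D, q) = -10*D - 5*q
(329 - 398)*u(-8, r(3)) = (329 - 398)*(-10*(-8) - 5*3) = -69*(80 - 15) = -69*65 = -4485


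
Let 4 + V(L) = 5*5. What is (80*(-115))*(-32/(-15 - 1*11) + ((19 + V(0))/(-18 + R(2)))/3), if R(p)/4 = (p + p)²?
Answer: -545600/39 ≈ -13990.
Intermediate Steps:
V(L) = 21 (V(L) = -4 + 5*5 = -4 + 25 = 21)
R(p) = 16*p² (R(p) = 4*(p + p)² = 4*(2*p)² = 4*(4*p²) = 16*p²)
(80*(-115))*(-32/(-15 - 1*11) + ((19 + V(0))/(-18 + R(2)))/3) = (80*(-115))*(-32/(-15 - 1*11) + ((19 + 21)/(-18 + 16*2²))/3) = -9200*(-32/(-15 - 11) + (40/(-18 + 16*4))*(⅓)) = -9200*(-32/(-26) + (40/(-18 + 64))*(⅓)) = -9200*(-32*(-1/26) + (40/46)*(⅓)) = -9200*(16/13 + (40*(1/46))*(⅓)) = -9200*(16/13 + (20/23)*(⅓)) = -9200*(16/13 + 20/69) = -9200*1364/897 = -545600/39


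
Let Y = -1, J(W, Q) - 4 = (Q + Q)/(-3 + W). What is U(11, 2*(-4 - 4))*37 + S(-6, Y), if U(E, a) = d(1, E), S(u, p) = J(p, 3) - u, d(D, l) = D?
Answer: 91/2 ≈ 45.500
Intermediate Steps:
J(W, Q) = 4 + 2*Q/(-3 + W) (J(W, Q) = 4 + (Q + Q)/(-3 + W) = 4 + (2*Q)/(-3 + W) = 4 + 2*Q/(-3 + W))
S(u, p) = -u + 2*(-3 + 2*p)/(-3 + p) (S(u, p) = 2*(-6 + 3 + 2*p)/(-3 + p) - u = 2*(-3 + 2*p)/(-3 + p) - u = -u + 2*(-3 + 2*p)/(-3 + p))
U(E, a) = 1
U(11, 2*(-4 - 4))*37 + S(-6, Y) = 1*37 + (-6 + 4*(-1) - 1*(-6)*(-3 - 1))/(-3 - 1) = 37 + (-6 - 4 - 1*(-6)*(-4))/(-4) = 37 - (-6 - 4 - 24)/4 = 37 - ¼*(-34) = 37 + 17/2 = 91/2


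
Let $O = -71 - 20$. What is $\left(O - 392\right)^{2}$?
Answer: $233289$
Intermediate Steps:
$O = -91$
$\left(O - 392\right)^{2} = \left(-91 - 392\right)^{2} = \left(-483\right)^{2} = 233289$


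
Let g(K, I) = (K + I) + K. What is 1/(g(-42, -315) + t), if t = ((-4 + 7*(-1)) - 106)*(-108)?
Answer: 1/12237 ≈ 8.1719e-5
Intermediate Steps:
t = 12636 (t = ((-4 - 7) - 106)*(-108) = (-11 - 106)*(-108) = -117*(-108) = 12636)
g(K, I) = I + 2*K (g(K, I) = (I + K) + K = I + 2*K)
1/(g(-42, -315) + t) = 1/((-315 + 2*(-42)) + 12636) = 1/((-315 - 84) + 12636) = 1/(-399 + 12636) = 1/12237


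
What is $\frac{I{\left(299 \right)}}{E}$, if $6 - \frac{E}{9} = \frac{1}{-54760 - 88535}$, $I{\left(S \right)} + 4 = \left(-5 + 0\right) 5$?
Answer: $- \frac{1385185}{2579313} \approx -0.53704$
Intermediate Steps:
$I{\left(S \right)} = -29$ ($I{\left(S \right)} = -4 + \left(-5 + 0\right) 5 = -4 - 25 = -29$)
$E = \frac{2579313}{47765}$ ($E = 54 - \frac{9}{-54760 - 88535} = 54 - \frac{9}{-143295} = 54 - - \frac{3}{47765} = 54 + \frac{3}{47765} = \frac{2579313}{47765} \approx 54.0$)
$\frac{I{\left(299 \right)}}{E} = - \frac{29}{\frac{2579313}{47765}} = \left(-29\right) \frac{47765}{2579313} = - \frac{1385185}{2579313}$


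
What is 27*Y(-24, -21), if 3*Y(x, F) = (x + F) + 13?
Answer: -288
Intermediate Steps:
Y(x, F) = 13/3 + F/3 + x/3 (Y(x, F) = ((x + F) + 13)/3 = ((F + x) + 13)/3 = (13 + F + x)/3 = 13/3 + F/3 + x/3)
27*Y(-24, -21) = 27*(13/3 + (⅓)*(-21) + (⅓)*(-24)) = 27*(13/3 - 7 - 8) = 27*(-32/3) = -288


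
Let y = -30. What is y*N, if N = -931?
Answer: 27930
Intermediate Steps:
y*N = -30*(-931) = 27930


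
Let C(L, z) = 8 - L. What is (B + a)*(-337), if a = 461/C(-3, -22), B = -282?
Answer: 890017/11 ≈ 80911.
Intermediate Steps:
a = 461/11 (a = 461/(8 - 1*(-3)) = 461/(8 + 3) = 461/11 ≈ 41.909)
(B + a)*(-337) = (-282 + 461/11)*(-337) = -2641/11*(-337) = 890017/11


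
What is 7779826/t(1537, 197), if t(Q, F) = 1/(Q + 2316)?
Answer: 29975669578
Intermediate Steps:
t(Q, F) = 1/(2316 + Q)
7779826/t(1537, 197) = 7779826/(1/(2316 + 1537)) = 7779826/(1/3853) = 7779826*3853 = 29975669578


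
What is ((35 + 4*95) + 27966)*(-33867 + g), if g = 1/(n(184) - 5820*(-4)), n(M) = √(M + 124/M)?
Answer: -4792455094478564931/4986015581 - 28381*√390770/24930077905 ≈ -9.6118e+8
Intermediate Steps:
g = 1/(23280 + √390770/46) (g = 1/(√(184 + 124/184) - 5820*(-4)) = 1/(√(184 + 124*(1/184)) + 23280) = 1/(√(184 + 31/46) + 23280) = 1/(√(8495/46) + 23280) = 1/(√390770/46 + 23280) = 1/(23280 + √390770/46) ≈ 4.2930e-5)
((35 + 4*95) + 27966)*(-33867 + g) = ((35 + 4*95) + 27966)*(-33867 + (214176/4986015581 - √390770/24930077905)) = ((35 + 380) + 27966)*(-168861389467551/4986015581 - √390770/24930077905) = (415 + 27966)*(-168861389467551/4986015581 - √390770/24930077905) = 28381*(-168861389467551/4986015581 - √390770/24930077905) = -4792455094478564931/4986015581 - 28381*√390770/24930077905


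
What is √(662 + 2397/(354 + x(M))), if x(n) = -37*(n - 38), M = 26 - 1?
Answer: √463564445/835 ≈ 25.785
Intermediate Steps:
M = 25
x(n) = 1406 - 37*n (x(n) = -37*(-38 + n) = 1406 - 37*n)
√(662 + 2397/(354 + x(M))) = √(662 + 2397/(354 + (1406 - 37*25))) = √(662 + 2397/(354 + (1406 - 925))) = √(662 + 2397/(354 + 481)) = √(662 + 2397/835) = √(555167/835) = √463564445/835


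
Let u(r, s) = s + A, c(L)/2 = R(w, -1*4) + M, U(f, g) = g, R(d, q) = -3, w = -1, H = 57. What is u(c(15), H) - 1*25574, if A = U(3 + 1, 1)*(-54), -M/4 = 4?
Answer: -25571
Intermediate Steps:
M = -16 (M = -4*4 = -16)
c(L) = -38 (c(L) = 2*(-3 - 16) = 2*(-19) = -38)
A = -54 (A = 1*(-54) = -54)
u(r, s) = -54 + s (u(r, s) = s - 54 = -54 + s)
u(c(15), H) - 1*25574 = (-54 + 57) - 1*25574 = 3 - 25574 = -25571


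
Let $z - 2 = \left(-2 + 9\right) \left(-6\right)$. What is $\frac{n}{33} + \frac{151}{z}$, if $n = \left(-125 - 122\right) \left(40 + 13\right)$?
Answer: $- \frac{528623}{1320} \approx -400.47$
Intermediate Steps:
$z = -40$ ($z = 2 + \left(-2 + 9\right) \left(-6\right) = 2 + 7 \left(-6\right) = 2 - 42 = -40$)
$n = -13091$ ($n = \left(-247\right) 53 = -13091$)
$\frac{n}{33} + \frac{151}{z} = - \frac{13091}{33} + \frac{151}{-40} = \left(-13091\right) \frac{1}{33} + 151 \left(- \frac{1}{40}\right) = - \frac{13091}{33} - \frac{151}{40} = - \frac{528623}{1320}$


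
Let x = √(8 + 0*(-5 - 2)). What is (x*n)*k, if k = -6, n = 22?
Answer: -264*√2 ≈ -373.35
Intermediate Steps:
x = 2*√2 (x = √(8 + 0*(-7)) = √(8 + 0) = √8 = 2*√2 ≈ 2.8284)
(x*n)*k = ((2*√2)*22)*(-6) = (44*√2)*(-6) = -264*√2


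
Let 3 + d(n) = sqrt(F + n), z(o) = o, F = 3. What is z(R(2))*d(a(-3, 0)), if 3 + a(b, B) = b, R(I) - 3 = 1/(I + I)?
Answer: -39/4 + 13*I*sqrt(3)/4 ≈ -9.75 + 5.6292*I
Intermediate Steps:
R(I) = 3 + 1/(2*I) (R(I) = 3 + 1/(I + I) = 3 + 1/(2*I))
a(b, B) = -3 + b
d(n) = -3 + sqrt(3 + n)
z(R(2))*d(a(-3, 0)) = (3 + (1/2)/2)*(-3 + sqrt(3 + (-3 - 3))) = (3 + (1/2)*(1/2))*(-3 + sqrt(3 - 6)) = (3 + 1/4)*(-3 + sqrt(-3)) = 13*(-3 + I*sqrt(3))/4 = -39/4 + 13*I*sqrt(3)/4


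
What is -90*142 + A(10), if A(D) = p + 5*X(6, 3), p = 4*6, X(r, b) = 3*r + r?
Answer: -12636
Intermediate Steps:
X(r, b) = 4*r
p = 24
A(D) = 144 (A(D) = 24 + 5*(4*6) = 24 + 5*24 = 24 + 120 = 144)
-90*142 + A(10) = -90*142 + 144 = -12780 + 144 = -12636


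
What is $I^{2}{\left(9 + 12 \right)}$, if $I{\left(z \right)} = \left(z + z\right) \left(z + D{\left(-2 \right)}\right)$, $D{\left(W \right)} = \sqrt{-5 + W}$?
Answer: $765576 + 74088 i \sqrt{7} \approx 7.6558 \cdot 10^{5} + 1.9602 \cdot 10^{5} i$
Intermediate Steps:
$I{\left(z \right)} = 2 z \left(z + i \sqrt{7}\right)$ ($I{\left(z \right)} = \left(z + z\right) \left(z + \sqrt{-5 - 2}\right) = 2 z \left(z + \sqrt{-7}\right) = 2 z \left(z + i \sqrt{7}\right)$)
$I^{2}{\left(9 + 12 \right)} = \left(2 \left(9 + 12\right) \left(\left(9 + 12\right) + i \sqrt{7}\right)\right)^{2} = \left(2 \cdot 21 \left(21 + i \sqrt{7}\right)\right)^{2} = \left(882 + 42 i \sqrt{7}\right)^{2}$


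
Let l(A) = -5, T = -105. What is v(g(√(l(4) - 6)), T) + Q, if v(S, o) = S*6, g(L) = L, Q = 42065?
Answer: 42065 + 6*I*√11 ≈ 42065.0 + 19.9*I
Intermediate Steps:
v(S, o) = 6*S
v(g(√(l(4) - 6)), T) + Q = 6*√(-5 - 6) + 42065 = 6*√(-11) + 42065 = 6*(I*√11) + 42065 = 6*I*√11 + 42065 = 42065 + 6*I*√11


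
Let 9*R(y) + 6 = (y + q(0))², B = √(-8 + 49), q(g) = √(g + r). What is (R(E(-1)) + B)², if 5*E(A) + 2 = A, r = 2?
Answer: (-150 + (3 - 5*√2)² + 225*√41)²/50625 ≈ 33.757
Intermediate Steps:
q(g) = √(2 + g) (q(g) = √(g + 2) = √(2 + g))
B = √41 ≈ 6.4031
E(A) = -⅖ + A/5
R(y) = -⅔ + (y + √2)²/9 (R(y) = -⅔ + (y + √(2 + 0))²/9 = -⅔ + (y + √2)²/9)
(R(E(-1)) + B)² = ((-⅔ + ((-⅖ + (⅕)*(-1)) + √2)²/9) + √41)² = ((-⅔ + ((-⅖ - ⅕) + √2)²/9) + √41)² = ((-⅔ + (-⅗ + √2)²/9) + √41)² = (-⅔ + √41 + (-⅗ + √2)²/9)²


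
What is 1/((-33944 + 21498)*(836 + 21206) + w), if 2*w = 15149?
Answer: -2/548654315 ≈ -3.6453e-9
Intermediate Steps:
w = 15149/2 (w = (½)*15149 = 15149/2 ≈ 7574.5)
1/((-33944 + 21498)*(836 + 21206) + w) = 1/((-33944 + 21498)*(836 + 21206) + 15149/2) = 1/(-12446*22042 + 15149/2) = 1/(-274334732 + 15149/2) = 1/(-548654315/2) = -2/548654315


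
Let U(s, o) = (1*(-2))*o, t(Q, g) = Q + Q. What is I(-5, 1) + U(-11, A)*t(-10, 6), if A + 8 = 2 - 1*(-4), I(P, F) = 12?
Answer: -68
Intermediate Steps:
t(Q, g) = 2*Q
A = -2 (A = -8 + (2 - 1*(-4)) = -8 + (2 + 4) = -8 + 6 = -2)
U(s, o) = -2*o
I(-5, 1) + U(-11, A)*t(-10, 6) = 12 + (-2*(-2))*(2*(-10)) = 12 + 4*(-20) = 12 - 80 = -68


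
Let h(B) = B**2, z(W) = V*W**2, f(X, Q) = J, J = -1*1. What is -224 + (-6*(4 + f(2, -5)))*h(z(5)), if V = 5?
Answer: -281474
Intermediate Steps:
J = -1
f(X, Q) = -1
z(W) = 5*W**2
-224 + (-6*(4 + f(2, -5)))*h(z(5)) = -224 + (-6*(4 - 1))*(5*5**2)**2 = -224 + (-6*3)*(5*25)**2 = -224 - 18*125**2 = -224 - 18*15625 = -224 - 281250 = -281474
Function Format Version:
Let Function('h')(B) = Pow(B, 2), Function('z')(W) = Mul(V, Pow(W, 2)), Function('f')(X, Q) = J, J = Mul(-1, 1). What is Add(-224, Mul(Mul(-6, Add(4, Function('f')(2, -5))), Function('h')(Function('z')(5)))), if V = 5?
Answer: -281474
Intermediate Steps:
J = -1
Function('f')(X, Q) = -1
Function('z')(W) = Mul(5, Pow(W, 2))
Add(-224, Mul(Mul(-6, Add(4, Function('f')(2, -5))), Function('h')(Function('z')(5)))) = Add(-224, Mul(Mul(-6, Add(4, -1)), Pow(Mul(5, Pow(5, 2)), 2))) = Add(-224, Mul(Mul(-6, 3), Pow(Mul(5, 25), 2))) = Add(-224, Mul(-18, Pow(125, 2))) = Add(-224, Mul(-18, 15625)) = Add(-224, -281250) = -281474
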